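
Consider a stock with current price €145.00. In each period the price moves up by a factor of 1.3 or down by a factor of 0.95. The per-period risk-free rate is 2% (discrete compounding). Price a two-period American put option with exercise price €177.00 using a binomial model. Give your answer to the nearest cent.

Risk-neutral probability p = (1 + 0.02 − 0.95)/(1.3 − 0.95) = 0.0700/0.3500 = 0.2000
Terminal stock prices: S_uu = 245.1, S_ud = 179.1, S_dd = 130.9
Terminal payoffs (K − S): max(-68.05, 0) = 0, max(-2.075, 0) = 0, max(46.14, 0) = 46.14
Node u (S = 188.5): continuation = 1/1.02·[0.2000·0.0000 + 0.8000·0.0000] = 0.0000; exercise value = 0.0000 ≤ continuation, so V_u = 0.0000
Node d (S = 137.8): continuation = 1/1.02·[0.2000·0.0000 + 0.8000·46.1375] = 36.1863; exercise value = 39.2500 > continuation, so V_d = 39.2500 (exercise)
Node 0 (S = 145): continuation = 1/1.02·[0.2000·0.0000 + 0.8000·39.2500] = 30.7843; exercise value = 32.0000 > continuation, so V_0 = 32.0000 (exercise)

€32.00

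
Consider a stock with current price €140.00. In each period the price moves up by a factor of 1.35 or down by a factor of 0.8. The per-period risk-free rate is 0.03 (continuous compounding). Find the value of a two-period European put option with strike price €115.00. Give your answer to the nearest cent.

Risk-neutral probability p = (e^0.03 − 0.8)/(1.35 − 0.8) = 0.2305/0.5500 = 0.4190
Terminal stock prices: S_uu = 255.2, S_ud = 151.2, S_dd = 89.6
Terminal payoffs (K − S): max(-140.2, 0) = 0, max(-36.2, 0) = 0, max(25.4, 0) = 25.4
Node u (S = 189): V_u = e^(−0.03)·[0.4190·0.0000 + 0.5810·0.0000] = 0.0000
Node d (S = 112): V_d = e^(−0.03)·[0.4190·0.0000 + 0.5810·25.4000] = 14.3210
Node 0 (S = 140): V_0 = e^(−0.03)·[0.4190·0.0000 + 0.5810·14.3210] = 8.0745

€8.07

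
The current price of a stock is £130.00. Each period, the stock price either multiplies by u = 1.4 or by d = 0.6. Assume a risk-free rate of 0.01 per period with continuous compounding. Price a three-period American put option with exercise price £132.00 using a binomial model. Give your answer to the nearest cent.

£35.56

Risk-neutral probability p = (e^0.01 − 0.6)/(1.4 − 0.6) = 0.4101/0.8000 = 0.5126
Terminal stock prices: S_uuu = 356.7, S_uud = 152.9, S_udd = 65.52, S_ddd = 28.08
Terminal payoffs (K − S): max(-224.7, 0) = 0, max(-20.88, 0) = 0, max(66.48, 0) = 66.48, max(103.9, 0) = 103.9
Node uu (S = 254.8): continuation = e^(−0.01)·[0.5126·0.0000 + 0.4874·0.0000] = 0.0000; exercise value = 0.0000 ≤ continuation, so V_uu = 0.0000
Node ud (S = 109.2): continuation = e^(−0.01)·[0.5126·0.0000 + 0.4874·66.4800] = 32.0824; exercise value = 22.8000 ≤ continuation, so V_ud = 32.0824
Node dd (S = 46.8): continuation = e^(−0.01)·[0.5126·66.4800 + 0.4874·103.9200] = 83.8866; exercise value = 85.2000 > continuation, so V_dd = 85.2000 (exercise)
Node u (S = 182): continuation = e^(−0.01)·[0.5126·0.0000 + 0.4874·32.0824] = 15.4826; exercise value = 0.0000 ≤ continuation, so V_u = 15.4826
Node d (S = 78): continuation = e^(−0.01)·[0.5126·32.0824 + 0.4874·85.2000] = 57.3970; exercise value = 54.0000 ≤ continuation, so V_d = 57.3970
Node 0 (S = 130): continuation = e^(−0.01)·[0.5126·15.4826 + 0.4874·57.3970] = 35.5559; exercise value = 2.0000 ≤ continuation, so V_0 = 35.5559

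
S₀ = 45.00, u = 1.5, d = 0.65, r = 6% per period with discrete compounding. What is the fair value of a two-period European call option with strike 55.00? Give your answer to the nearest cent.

9.58

Risk-neutral probability p = (1 + 0.06 − 0.65)/(1.5 − 0.65) = 0.4100/0.8500 = 0.4824
Terminal stock prices: S_uu = 101.2, S_ud = 43.88, S_dd = 19.01
Terminal payoffs (S − K): max(46.25, 0) = 46.25, max(-11.12, 0) = 0, max(-35.99, 0) = 0
Node u (S = 67.5): V_u = 1/1.06·[0.4824·46.2500 + 0.5176·0.0000] = 21.0461
Node d (S = 29.25): V_d = 1/1.06·[0.4824·0.0000 + 0.5176·0.0000] = 0.0000
Node 0 (S = 45): V_0 = 1/1.06·[0.4824·21.0461 + 0.5176·0.0000] = 9.5770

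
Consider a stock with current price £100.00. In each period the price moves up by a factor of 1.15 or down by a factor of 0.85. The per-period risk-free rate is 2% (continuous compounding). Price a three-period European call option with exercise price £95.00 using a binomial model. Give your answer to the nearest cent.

£16.67

Risk-neutral probability p = (e^0.02 − 0.85)/(1.15 − 0.85) = 0.1702/0.3000 = 0.5673
Terminal stock prices: S_uuu = 152.1, S_uud = 112.4, S_udd = 83.09, S_ddd = 61.41
Terminal payoffs (S − K): max(57.09, 0) = 57.09, max(17.41, 0) = 17.41, max(-11.91, 0) = 0, max(-33.59, 0) = 0
Node uu (S = 132.2): V_uu = e^(−0.02)·[0.5673·57.0875 + 0.4327·17.4125] = 39.1311
Node ud (S = 97.75): V_ud = e^(−0.02)·[0.5673·17.4125 + 0.4327·0.0000] = 9.6832
Node dd (S = 72.25): V_dd = e^(−0.02)·[0.5673·0.0000 + 0.4327·0.0000] = 0.0000
Node u (S = 115): V_u = e^(−0.02)·[0.5673·39.1311 + 0.4327·9.6832] = 25.8675
Node d (S = 85): V_d = e^(−0.02)·[0.5673·9.6832 + 0.4327·0.0000] = 5.3848
Node 0 (S = 100): V_0 = e^(−0.02)·[0.5673·25.8675 + 0.4327·5.3848] = 16.6687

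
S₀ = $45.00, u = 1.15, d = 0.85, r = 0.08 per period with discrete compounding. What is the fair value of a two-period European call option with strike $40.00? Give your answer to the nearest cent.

Risk-neutral probability p = (1 + 0.08 − 0.85)/(1.15 − 0.85) = 0.2300/0.3000 = 0.7667
Terminal stock prices: S_uu = 59.51, S_ud = 43.99, S_dd = 32.51
Terminal payoffs (S − K): max(19.51, 0) = 19.51, max(3.987, 0) = 3.987, max(-7.488, 0) = 0
Node u (S = 51.75): V_u = 1/1.08·[0.7667·19.5125 + 0.2333·3.9875] = 14.7130
Node d (S = 38.25): V_d = 1/1.08·[0.7667·3.9875 + 0.2333·0.0000] = 2.8306
Node 0 (S = 45): V_0 = 1/1.08·[0.7667·14.7130 + 0.2333·2.8306] = 11.0559

$11.06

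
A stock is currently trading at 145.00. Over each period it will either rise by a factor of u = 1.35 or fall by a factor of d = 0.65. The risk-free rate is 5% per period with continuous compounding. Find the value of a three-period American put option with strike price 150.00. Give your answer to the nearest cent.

Risk-neutral probability p = (e^0.05 − 0.65)/(1.35 − 0.65) = 0.4013/0.7000 = 0.5732
Terminal stock prices: S_uuu = 356.8, S_uud = 171.8, S_udd = 82.7, S_ddd = 39.82
Terminal payoffs (K − S): max(-206.8, 0) = 0, max(-21.77, 0) = 0, max(67.3, 0) = 67.3, max(110.2, 0) = 110.2
Node uu (S = 264.3): continuation = e^(−0.05)·[0.5732·0.0000 + 0.4268·0.0000] = 0.0000; exercise value = 0.0000 ≤ continuation, so V_uu = 0.0000
Node ud (S = 127.2): continuation = e^(−0.05)·[0.5732·0.0000 + 0.4268·67.2956] = 27.3182; exercise value = 22.7625 ≤ continuation, so V_ud = 27.3182
Node dd (S = 61.26): continuation = e^(−0.05)·[0.5732·67.2956 + 0.4268·110.1794] = 81.4219; exercise value = 88.7375 > continuation, so V_dd = 88.7375 (exercise)
Node u (S = 195.8): continuation = e^(−0.05)·[0.5732·0.0000 + 0.4268·27.3182] = 11.0896; exercise value = 0.0000 ≤ continuation, so V_u = 11.0896
Node d (S = 94.25): continuation = e^(−0.05)·[0.5732·27.3182 + 0.4268·88.7375] = 50.9186; exercise value = 55.7500 > continuation, so V_d = 55.7500 (exercise)
Node 0 (S = 145): continuation = e^(−0.05)·[0.5732·11.0896 + 0.4268·55.7500] = 28.6783; exercise value = 5.0000 ≤ continuation, so V_0 = 28.6783

28.68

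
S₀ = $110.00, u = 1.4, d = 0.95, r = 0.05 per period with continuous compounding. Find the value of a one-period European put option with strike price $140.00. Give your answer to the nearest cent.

$26.17

Risk-neutral probability p = (e^0.05 − 0.95)/(1.4 − 0.95) = 0.1013/0.4500 = 0.2250
Terminal stock prices: S_u = 154, S_d = 104.5
Terminal payoffs (K − S): max(-14, 0) = 0, max(35.5, 0) = 35.5
Node 0 (S = 110): V_0 = e^(−0.05)·[0.2250·0.0000 + 0.7750·35.5000] = 26.1691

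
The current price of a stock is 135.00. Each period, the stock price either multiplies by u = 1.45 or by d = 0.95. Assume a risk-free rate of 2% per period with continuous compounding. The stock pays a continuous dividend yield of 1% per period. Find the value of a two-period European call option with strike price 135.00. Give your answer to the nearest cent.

12.41

Per-period risk-free factor R = e^0.02 = 1.0202; dividend-adjusted growth = e^(0.02−0.01) = 1.0101.
Risk-neutral probability p = (1.0101 − 0.95)/(1.45 − 0.95) = 0.0601/0.5000 = 0.1201
Terminal stock prices: S_uu = 283.8, S_ud = 186, S_dd = 121.8
Terminal payoffs (S − K): max(148.8, 0) = 148.8, max(50.96, 0) = 50.96, max(-13.16, 0) = 0
Node u (S = 195.8): V_u = e^(−0.02)·[0.1201·148.8375 + 0.8799·50.9625] = 61.4754
Node d (S = 128.2): V_d = e^(−0.02)·[0.1201·50.9625 + 0.8799·0.0000] = 5.9994
Node 0 (S = 135): V_0 = e^(−0.02)·[0.1201·61.4754 + 0.8799·5.9994] = 12.4114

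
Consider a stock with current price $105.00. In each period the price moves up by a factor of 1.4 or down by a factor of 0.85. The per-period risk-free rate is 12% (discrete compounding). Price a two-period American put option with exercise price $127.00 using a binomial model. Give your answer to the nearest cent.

Risk-neutral probability p = (1 + 0.12 − 0.85)/(1.4 − 0.85) = 0.2700/0.5500 = 0.4909
Terminal stock prices: S_uu = 205.8, S_ud = 125, S_dd = 75.86
Terminal payoffs (K − S): max(-78.8, 0) = 0, max(2.05, 0) = 2.05, max(51.14, 0) = 51.14
Node u (S = 147): continuation = 1/1.12·[0.4909·0.0000 + 0.5091·2.0500] = 0.9318; exercise value = 0.0000 ≤ continuation, so V_u = 0.9318
Node d (S = 89.25): continuation = 1/1.12·[0.4909·2.0500 + 0.5091·51.1375] = 24.1429; exercise value = 37.7500 > continuation, so V_d = 37.7500 (exercise)
Node 0 (S = 105): continuation = 1/1.12·[0.4909·0.9318 + 0.5091·37.7500] = 17.5675; exercise value = 22.0000 > continuation, so V_0 = 22.0000 (exercise)

$22.00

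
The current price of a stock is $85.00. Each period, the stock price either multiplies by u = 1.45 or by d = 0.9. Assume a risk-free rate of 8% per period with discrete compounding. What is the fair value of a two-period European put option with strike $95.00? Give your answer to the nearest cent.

$10.15

Risk-neutral probability p = (1 + 0.08 − 0.9)/(1.45 − 0.9) = 0.1800/0.5500 = 0.3273
Terminal stock prices: S_uu = 178.7, S_ud = 110.9, S_dd = 68.85
Terminal payoffs (K − S): max(-83.71, 0) = 0, max(-15.92, 0) = 0, max(26.15, 0) = 26.15
Node u (S = 123.2): V_u = 1/1.08·[0.3273·0.0000 + 0.6727·0.0000] = 0.0000
Node d (S = 76.5): V_d = 1/1.08·[0.3273·0.0000 + 0.6727·26.1500] = 16.2887
Node 0 (S = 85): V_0 = 1/1.08·[0.3273·0.0000 + 0.6727·16.2887] = 10.1462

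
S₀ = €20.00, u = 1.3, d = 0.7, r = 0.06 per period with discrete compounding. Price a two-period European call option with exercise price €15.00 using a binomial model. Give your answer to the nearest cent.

€7.39

Risk-neutral probability p = (1 + 0.06 − 0.7)/(1.3 − 0.7) = 0.3600/0.6000 = 0.6000
Terminal stock prices: S_uu = 33.8, S_ud = 18.2, S_dd = 9.8
Terminal payoffs (S − K): max(18.8, 0) = 18.8, max(3.2, 0) = 3.2, max(-5.2, 0) = 0
Node u (S = 26): V_u = 1/1.06·[0.6000·18.8000 + 0.4000·3.2000] = 11.8491
Node d (S = 14): V_d = 1/1.06·[0.6000·3.2000 + 0.4000·0.0000] = 1.8113
Node 0 (S = 20): V_0 = 1/1.06·[0.6000·11.8491 + 0.4000·1.8113] = 7.3905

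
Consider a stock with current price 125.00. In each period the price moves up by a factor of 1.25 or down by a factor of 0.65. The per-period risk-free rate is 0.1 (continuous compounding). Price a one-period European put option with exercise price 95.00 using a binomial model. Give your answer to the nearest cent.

Risk-neutral probability p = (e^0.1 − 0.65)/(1.25 − 0.65) = 0.4552/0.6000 = 0.7586
Terminal stock prices: S_u = 156.2, S_d = 81.25
Terminal payoffs (K − S): max(-61.25, 0) = 0, max(13.75, 0) = 13.75
Node 0 (S = 125): V_0 = e^(−0.1)·[0.7586·0.0000 + 0.2414·13.7500] = 3.0032

3.00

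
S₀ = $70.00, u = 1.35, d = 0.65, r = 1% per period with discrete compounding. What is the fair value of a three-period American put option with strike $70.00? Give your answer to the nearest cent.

Risk-neutral probability p = (1 + 0.01 − 0.65)/(1.35 − 0.65) = 0.3600/0.7000 = 0.5143
Terminal stock prices: S_uuu = 172.2, S_uud = 82.92, S_udd = 39.93, S_ddd = 19.22
Terminal payoffs (K − S): max(-102.2, 0) = 0, max(-12.92, 0) = 0, max(30.07, 0) = 30.07, max(50.78, 0) = 50.78
Node uu (S = 127.6): continuation = 1/1.01·[0.5143·0.0000 + 0.4857·0.0000] = 0.0000; exercise value = 0.0000 ≤ continuation, so V_uu = 0.0000
Node ud (S = 61.43): continuation = 1/1.01·[0.5143·0.0000 + 0.4857·30.0737] = 14.4626; exercise value = 8.5750 ≤ continuation, so V_ud = 14.4626
Node dd (S = 29.58): continuation = 1/1.01·[0.5143·30.0737 + 0.4857·50.7763] = 39.7319; exercise value = 40.4250 > continuation, so V_dd = 40.4250 (exercise)
Node u (S = 94.5): continuation = 1/1.01·[0.5143·0.0000 + 0.4857·14.4626] = 6.9552; exercise value = 0.0000 ≤ continuation, so V_u = 6.9552
Node d (S = 45.5): continuation = 1/1.01·[0.5143·14.4626 + 0.4857·40.4250] = 26.8049; exercise value = 24.5000 ≤ continuation, so V_d = 26.8049
Node 0 (S = 70): continuation = 1/1.01·[0.5143·6.9552 + 0.4857·26.8049] = 16.4321; exercise value = 0.0000 ≤ continuation, so V_0 = 16.4321

$16.43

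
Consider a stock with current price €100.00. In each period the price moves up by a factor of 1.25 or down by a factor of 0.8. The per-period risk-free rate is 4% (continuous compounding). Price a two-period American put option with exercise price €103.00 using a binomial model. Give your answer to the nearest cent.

Risk-neutral probability p = (e^0.04 − 0.8)/(1.25 − 0.8) = 0.2408/0.4500 = 0.5351
Terminal stock prices: S_uu = 156.2, S_ud = 100, S_dd = 64
Terminal payoffs (K − S): max(-53.25, 0) = 0, max(3, 0) = 3, max(39, 0) = 39
Node u (S = 125): continuation = e^(−0.04)·[0.5351·0.0000 + 0.4649·3.0000] = 1.3399; exercise value = 0.0000 ≤ continuation, so V_u = 1.3399
Node d (S = 80): continuation = e^(−0.04)·[0.5351·3.0000 + 0.4649·39.0000] = 18.9613; exercise value = 23.0000 > continuation, so V_d = 23.0000 (exercise)
Node 0 (S = 100): continuation = e^(−0.04)·[0.5351·1.3399 + 0.4649·23.0000] = 10.9616; exercise value = 3.0000 ≤ continuation, so V_0 = 10.9616

€10.96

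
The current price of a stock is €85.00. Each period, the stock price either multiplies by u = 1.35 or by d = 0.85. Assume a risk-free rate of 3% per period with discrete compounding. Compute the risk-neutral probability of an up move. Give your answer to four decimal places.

Risk-neutral probability p = (1 + 0.03 − 0.85)/(1.35 − 0.85) = 0.1800/0.5000 = 0.3600

p = 0.3600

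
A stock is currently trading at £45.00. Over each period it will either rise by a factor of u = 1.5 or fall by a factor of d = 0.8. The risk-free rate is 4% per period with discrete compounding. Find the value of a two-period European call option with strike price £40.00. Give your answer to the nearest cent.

Risk-neutral probability p = (1 + 0.04 − 0.8)/(1.5 − 0.8) = 0.2400/0.7000 = 0.3429
Terminal stock prices: S_uu = 101.2, S_ud = 54, S_dd = 28.8
Terminal payoffs (S − K): max(61.25, 0) = 61.25, max(14, 0) = 14, max(-11.2, 0) = 0
Node u (S = 67.5): V_u = 1/1.04·[0.3429·61.2500 + 0.6571·14.0000] = 29.0385
Node d (S = 36): V_d = 1/1.04·[0.3429·14.0000 + 0.6571·0.0000] = 4.6154
Node 0 (S = 45): V_0 = 1/1.04·[0.3429·29.0385 + 0.6571·4.6154] = 12.4894

£12.49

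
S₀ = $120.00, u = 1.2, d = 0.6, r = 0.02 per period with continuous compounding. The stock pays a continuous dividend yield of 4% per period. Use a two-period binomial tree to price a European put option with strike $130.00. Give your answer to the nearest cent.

$30.64

Per-period risk-free factor R = e^0.02 = 1.0202; dividend-adjusted growth = e^(0.02−0.04) = 0.9802.
Risk-neutral probability p = (0.9802 − 0.6)/(1.2 − 0.6) = 0.3802/0.6000 = 0.6337
Terminal stock prices: S_uu = 172.8, S_ud = 86.4, S_dd = 43.2
Terminal payoffs (K − S): max(-42.8, 0) = 0, max(43.6, 0) = 43.6, max(86.8, 0) = 86.8
Node u (S = 144): V_u = e^(−0.02)·[0.6337·0.0000 + 0.3663·43.6000] = 15.6560
Node d (S = 72): V_d = e^(−0.02)·[0.6337·43.6000 + 0.3663·86.8000] = 58.2490
Node 0 (S = 120): V_0 = e^(−0.02)·[0.6337·15.6560 + 0.3663·58.2490] = 30.6403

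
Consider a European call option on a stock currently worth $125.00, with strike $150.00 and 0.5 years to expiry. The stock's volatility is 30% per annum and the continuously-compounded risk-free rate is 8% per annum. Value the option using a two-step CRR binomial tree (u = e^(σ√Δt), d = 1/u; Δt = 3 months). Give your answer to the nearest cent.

$5.05

CRR parameters: u = e^(σ√Δt) = e^(0.3·√0.25) = 1.1618, d = 1/u = 0.8607
Per-period rate: rΔt = 0.08·0.25 = 0.02, so R = e^0.02 = 1.0202
Risk-neutral probability p = (e^0.02 − 0.8607)/(1.1618 − 0.8607) = 0.1595/0.3011 = 0.5297
Terminal stock prices: S_uu = 168.7, S_ud = 125, S_dd = 92.6
Terminal payoffs (S − K): max(18.73, 0) = 18.73, max(-25, 0) = 0, max(-57.4, 0) = 0
Node u (S = 145.2): V_u = e^(−0.02)·[0.5297·18.7324 + 0.4703·0.0000] = 9.7252
Node d (S = 107.6): V_d = e^(−0.02)·[0.5297·0.0000 + 0.4703·0.0000] = 0.0000
Node 0 (S = 125): V_0 = e^(−0.02)·[0.5297·9.7252 + 0.4703·0.0000] = 5.0490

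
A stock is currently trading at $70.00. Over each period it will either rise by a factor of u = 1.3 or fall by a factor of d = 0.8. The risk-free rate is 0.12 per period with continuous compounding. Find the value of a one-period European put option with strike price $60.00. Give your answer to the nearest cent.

$1.22

Risk-neutral probability p = (e^0.12 − 0.8)/(1.3 − 0.8) = 0.3275/0.5000 = 0.6550
Terminal stock prices: S_u = 91, S_d = 56
Terminal payoffs (K − S): max(-31, 0) = 0, max(4, 0) = 4
Node 0 (S = 70): V_0 = e^(−0.12)·[0.6550·0.0000 + 0.3450·4.0000] = 1.2240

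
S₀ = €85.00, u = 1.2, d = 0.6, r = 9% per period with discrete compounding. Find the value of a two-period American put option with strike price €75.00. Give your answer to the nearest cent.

€5.78

Risk-neutral probability p = (1 + 0.09 − 0.6)/(1.2 − 0.6) = 0.4900/0.6000 = 0.8167
Terminal stock prices: S_uu = 122.4, S_ud = 61.2, S_dd = 30.6
Terminal payoffs (K − S): max(-47.4, 0) = 0, max(13.8, 0) = 13.8, max(44.4, 0) = 44.4
Node u (S = 102): continuation = 1/1.09·[0.8167·0.0000 + 0.1833·13.8000] = 2.3211; exercise value = 0.0000 ≤ continuation, so V_u = 2.3211
Node d (S = 51): continuation = 1/1.09·[0.8167·13.8000 + 0.1833·44.4000] = 17.8073; exercise value = 24.0000 > continuation, so V_d = 24.0000 (exercise)
Node 0 (S = 85): continuation = 1/1.09·[0.8167·2.3211 + 0.1833·24.0000] = 5.7757; exercise value = 0.0000 ≤ continuation, so V_0 = 5.7757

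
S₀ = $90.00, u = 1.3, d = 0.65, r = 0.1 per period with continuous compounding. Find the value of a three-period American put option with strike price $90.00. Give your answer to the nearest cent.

Risk-neutral probability p = (e^0.1 − 0.65)/(1.3 − 0.65) = 0.4552/0.6500 = 0.7003
Terminal stock prices: S_uuu = 197.7, S_uud = 98.87, S_udd = 49.43, S_ddd = 24.72
Terminal payoffs (K − S): max(-107.7, 0) = 0, max(-8.865, 0) = 0, max(40.57, 0) = 40.57, max(65.28, 0) = 65.28
Node uu (S = 152.1): continuation = e^(−0.1)·[0.7003·0.0000 + 0.2997·0.0000] = 0.0000; exercise value = 0.0000 ≤ continuation, so V_uu = 0.0000
Node ud (S = 76.05): continuation = e^(−0.1)·[0.7003·0.0000 + 0.2997·40.5675] = 11.0024; exercise value = 13.9500 > continuation, so V_ud = 13.9500 (exercise)
Node dd (S = 38.03): continuation = e^(−0.1)·[0.7003·40.5675 + 0.2997·65.2837] = 43.4104; exercise value = 51.9750 > continuation, so V_dd = 51.9750 (exercise)
Node u (S = 117): continuation = e^(−0.1)·[0.7003·0.0000 + 0.2997·13.9500] = 3.7834; exercise value = 0.0000 ≤ continuation, so V_u = 3.7834
Node d (S = 58.5): continuation = e^(−0.1)·[0.7003·13.9500 + 0.2997·51.9750] = 22.9354; exercise value = 31.5000 > continuation, so V_d = 31.5000 (exercise)
Node 0 (S = 90): continuation = e^(−0.1)·[0.7003·3.7834 + 0.2997·31.5000] = 10.9405; exercise value = 0.0000 ≤ continuation, so V_0 = 10.9405

$10.94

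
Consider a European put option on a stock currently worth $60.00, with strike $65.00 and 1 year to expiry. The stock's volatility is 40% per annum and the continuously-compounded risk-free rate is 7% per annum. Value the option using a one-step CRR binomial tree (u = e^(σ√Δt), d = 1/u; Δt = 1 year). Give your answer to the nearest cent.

$11.79

CRR parameters: u = e^(σ√Δt) = e^(0.4·√1) = 1.4918, d = 1/u = 0.6703
Per-period rate: rΔt = 0.07·1 = 0.07, so R = e^0.07 = 1.0725
Risk-neutral probability p = (e^0.07 − 0.6703)/(1.4918 − 0.6703) = 0.4022/0.8215 = 0.4896
Terminal stock prices: S_u = 89.51, S_d = 40.22
Terminal payoffs (K − S): max(-24.51, 0) = 0, max(24.78, 0) = 24.78
Node 0 (S = 60): V_0 = e^(−0.07)·[0.4896·0.0000 + 0.5104·24.7808] = 11.7936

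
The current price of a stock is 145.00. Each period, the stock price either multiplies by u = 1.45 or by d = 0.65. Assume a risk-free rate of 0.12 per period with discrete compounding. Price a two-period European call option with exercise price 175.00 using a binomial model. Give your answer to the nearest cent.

Risk-neutral probability p = (1 + 0.12 − 0.65)/(1.45 − 0.65) = 0.4700/0.8000 = 0.5875
Terminal stock prices: S_uu = 304.9, S_ud = 136.7, S_dd = 61.26
Terminal payoffs (S − K): max(129.9, 0) = 129.9, max(-38.34, 0) = 0, max(-113.7, 0) = 0
Node u (S = 210.2): V_u = 1/1.12·[0.5875·129.8625 + 0.4125·0.0000] = 68.1198
Node d (S = 94.25): V_d = 1/1.12·[0.5875·0.0000 + 0.4125·0.0000] = 0.0000
Node 0 (S = 145): V_0 = 1/1.12·[0.5875·68.1198 + 0.4125·0.0000] = 35.7325

35.73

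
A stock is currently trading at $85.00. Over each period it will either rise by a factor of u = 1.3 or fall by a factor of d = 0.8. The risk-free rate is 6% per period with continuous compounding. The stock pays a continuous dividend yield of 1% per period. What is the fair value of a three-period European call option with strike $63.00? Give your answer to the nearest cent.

Per-period risk-free factor R = e^0.06 = 1.0618; dividend-adjusted growth = e^(0.06−0.01) = 1.0513.
Risk-neutral probability p = (1.0513 − 0.8)/(1.3 − 0.8) = 0.2513/0.5000 = 0.5025
Terminal stock prices: S_uuu = 186.7, S_uud = 114.9, S_udd = 70.72, S_ddd = 43.52
Terminal payoffs (S − K): max(123.7, 0) = 123.7, max(51.92, 0) = 51.92, max(7.72, 0) = 7.72, max(-19.48, 0) = 0
Node uu (S = 143.7): V_uu = e^(−0.06)·[0.5025·123.7450 + 0.4975·51.9200] = 82.8895
Node ud (S = 88.4): V_ud = e^(−0.06)·[0.5025·51.9200 + 0.4975·7.7200] = 28.1892
Node dd (S = 54.4): V_dd = e^(−0.06)·[0.5025·7.7200 + 0.4975·0.0000] = 3.6537
Node u (S = 110.5): V_u = e^(−0.06)·[0.5025·82.8895 + 0.4975·28.1892] = 52.4360
Node d (S = 68): V_d = e^(−0.06)·[0.5025·28.1892 + 0.4975·3.6537] = 15.0530
Node 0 (S = 85): V_0 = e^(−0.06)·[0.5025·52.4360 + 0.4975·15.0530] = 31.8689

$31.87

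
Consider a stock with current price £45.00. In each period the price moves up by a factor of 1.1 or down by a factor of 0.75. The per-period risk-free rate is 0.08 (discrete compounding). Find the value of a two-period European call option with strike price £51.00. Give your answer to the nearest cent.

Risk-neutral probability p = (1 + 0.08 − 0.75)/(1.1 − 0.75) = 0.3300/0.3500 = 0.9429
Terminal stock prices: S_uu = 54.45, S_ud = 37.13, S_dd = 25.31
Terminal payoffs (S − K): max(3.45, 0) = 3.45, max(-13.87, 0) = 0, max(-25.69, 0) = 0
Node u (S = 49.5): V_u = 1/1.08·[0.9429·3.4500 + 0.0571·0.0000] = 3.0119
Node d (S = 33.75): V_d = 1/1.08·[0.9429·0.0000 + 0.0571·0.0000] = 0.0000
Node 0 (S = 45): V_0 = 1/1.08·[0.9429·3.0119 + 0.0571·0.0000] = 2.6294

£2.63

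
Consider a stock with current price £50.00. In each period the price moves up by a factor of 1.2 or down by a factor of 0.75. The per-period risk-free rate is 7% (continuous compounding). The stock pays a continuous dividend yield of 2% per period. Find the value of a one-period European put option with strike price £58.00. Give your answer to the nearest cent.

£6.32

Per-period risk-free factor R = e^0.07 = 1.0725; dividend-adjusted growth = e^(0.07−0.02) = 1.0513.
Risk-neutral probability p = (1.0513 − 0.75)/(1.2 − 0.75) = 0.3013/0.4500 = 0.6695
Terminal stock prices: S_u = 60, S_d = 37.5
Terminal payoffs (K − S): max(-2, 0) = 0, max(20.5, 0) = 20.5
Node 0 (S = 50): V_0 = e^(−0.07)·[0.6695·0.0000 + 0.3305·20.5000] = 6.3174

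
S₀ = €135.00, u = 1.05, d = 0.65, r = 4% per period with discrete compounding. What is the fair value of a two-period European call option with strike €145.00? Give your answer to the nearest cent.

€3.37

Risk-neutral probability p = (1 + 0.04 − 0.65)/(1.05 − 0.65) = 0.3900/0.4000 = 0.9750
Terminal stock prices: S_uu = 148.8, S_ud = 92.14, S_dd = 57.04
Terminal payoffs (S − K): max(3.838, 0) = 3.838, max(-52.86, 0) = 0, max(-87.96, 0) = 0
Node u (S = 141.8): V_u = 1/1.04·[0.9750·3.8375 + 0.0250·0.0000] = 3.5977
Node d (S = 87.75): V_d = 1/1.04·[0.9750·0.0000 + 0.0250·0.0000] = 0.0000
Node 0 (S = 135): V_0 = 1/1.04·[0.9750·3.5977 + 0.0250·0.0000] = 3.3728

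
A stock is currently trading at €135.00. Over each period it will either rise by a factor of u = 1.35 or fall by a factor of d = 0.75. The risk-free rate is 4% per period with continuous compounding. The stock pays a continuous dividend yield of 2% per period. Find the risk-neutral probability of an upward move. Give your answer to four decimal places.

Per-period risk-free factor R = e^0.04 = 1.0408; dividend-adjusted growth = e^(0.04−0.02) = 1.0202.
Risk-neutral probability p = (1.0202 − 0.75)/(1.35 − 0.75) = 0.2702/0.6000 = 0.4503

p = 0.4503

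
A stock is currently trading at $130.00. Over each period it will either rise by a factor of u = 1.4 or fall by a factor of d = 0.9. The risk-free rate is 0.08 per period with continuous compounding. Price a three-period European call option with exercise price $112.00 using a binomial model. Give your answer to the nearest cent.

$45.34

Risk-neutral probability p = (e^0.08 − 0.9)/(1.4 − 0.9) = 0.1833/0.5000 = 0.3666
Terminal stock prices: S_uuu = 356.7, S_uud = 229.3, S_udd = 147.4, S_ddd = 94.77
Terminal payoffs (S − K): max(244.7, 0) = 244.7, max(117.3, 0) = 117.3, max(35.42, 0) = 35.42, max(-17.23, 0) = 0
Node uu (S = 254.8): V_uu = e^(−0.08)·[0.3666·244.7200 + 0.6334·117.3200] = 151.4110
Node ud (S = 163.8): V_ud = e^(−0.08)·[0.3666·117.3200 + 0.6334·35.4200] = 60.4110
Node dd (S = 105.3): V_dd = e^(−0.08)·[0.3666·35.4200 + 0.6334·0.0000] = 11.9858
Node u (S = 182): V_u = e^(−0.08)·[0.3666·151.4110 + 0.6334·60.4110] = 86.5599
Node d (S = 117): V_d = e^(−0.08)·[0.3666·60.4110 + 0.6334·11.9858] = 27.4509
Node 0 (S = 130): V_0 = e^(−0.08)·[0.3666·86.5599 + 0.6334·27.4509] = 45.3423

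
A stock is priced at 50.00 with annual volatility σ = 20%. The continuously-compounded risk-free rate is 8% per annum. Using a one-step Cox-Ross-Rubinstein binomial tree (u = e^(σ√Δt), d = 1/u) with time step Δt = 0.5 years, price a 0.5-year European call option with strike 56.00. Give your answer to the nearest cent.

0.93

CRR parameters: u = e^(σ√Δt) = e^(0.2·√0.5) = 1.1519, d = 1/u = 0.8681
Per-period rate: rΔt = 0.08·0.5 = 0.04, so R = e^0.04 = 1.0408
Risk-neutral probability p = (e^0.04 − 0.8681)/(1.1519 − 0.8681) = 0.1727/0.2838 = 0.6085
Terminal stock prices: S_u = 57.6, S_d = 43.41
Terminal payoffs (S − K): max(1.595, 0) = 1.595, max(-12.59, 0) = 0
Node 0 (S = 50): V_0 = e^(−0.04)·[0.6085·1.5955 + 0.3915·0.0000] = 0.9328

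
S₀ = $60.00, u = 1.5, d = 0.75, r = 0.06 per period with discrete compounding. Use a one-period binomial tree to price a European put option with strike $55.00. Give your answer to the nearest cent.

$5.53

Risk-neutral probability p = (1 + 0.06 − 0.75)/(1.5 − 0.75) = 0.3100/0.7500 = 0.4133
Terminal stock prices: S_u = 90, S_d = 45
Terminal payoffs (K − S): max(-35, 0) = 0, max(10, 0) = 10
Node 0 (S = 60): V_0 = 1/1.06·[0.4133·0.0000 + 0.5867·10.0000] = 5.5346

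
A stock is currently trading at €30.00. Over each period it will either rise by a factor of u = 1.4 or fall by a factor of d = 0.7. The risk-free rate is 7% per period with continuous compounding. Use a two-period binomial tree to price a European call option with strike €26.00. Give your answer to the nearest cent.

Risk-neutral probability p = (e^0.07 − 0.7)/(1.4 − 0.7) = 0.3725/0.7000 = 0.5322
Terminal stock prices: S_uu = 58.8, S_ud = 29.4, S_dd = 14.7
Terminal payoffs (S − K): max(32.8, 0) = 32.8, max(3.4, 0) = 3.4, max(-11.3, 0) = 0
Node u (S = 42): V_u = e^(−0.07)·[0.5322·32.8000 + 0.4678·3.4000] = 17.7578
Node d (S = 21): V_d = e^(−0.07)·[0.5322·3.4000 + 0.4678·0.0000] = 1.6870
Node 0 (S = 30): V_0 = e^(−0.07)·[0.5322·17.7578 + 0.4678·1.6870] = 9.5469

€9.55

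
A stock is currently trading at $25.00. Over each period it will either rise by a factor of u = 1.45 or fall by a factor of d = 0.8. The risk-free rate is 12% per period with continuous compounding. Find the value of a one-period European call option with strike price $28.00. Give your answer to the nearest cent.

$3.69

Risk-neutral probability p = (e^0.12 − 0.8)/(1.45 − 0.8) = 0.3275/0.6500 = 0.5038
Terminal stock prices: S_u = 36.25, S_d = 20
Terminal payoffs (S − K): max(8.25, 0) = 8.25, max(-8, 0) = 0
Node 0 (S = 25): V_0 = e^(−0.12)·[0.5038·8.2500 + 0.4962·0.0000] = 3.6867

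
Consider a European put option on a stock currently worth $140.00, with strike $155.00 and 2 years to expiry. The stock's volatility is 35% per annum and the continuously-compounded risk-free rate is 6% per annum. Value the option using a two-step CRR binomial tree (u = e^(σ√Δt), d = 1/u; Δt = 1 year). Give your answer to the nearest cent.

$25.61

CRR parameters: u = e^(σ√Δt) = e^(0.35·√1) = 1.4191, d = 1/u = 0.7047
Per-period rate: rΔt = 0.06·1 = 0.06, so R = e^0.06 = 1.0618
Risk-neutral probability p = (e^0.06 − 0.7047)/(1.4191 − 0.7047) = 0.3571/0.7144 = 0.4999
Terminal stock prices: S_uu = 281.9, S_ud = 140, S_dd = 69.52
Terminal payoffs (K − S): max(-126.9, 0) = 0, max(15, 0) = 15, max(85.48, 0) = 85.48
Node u (S = 198.7): V_u = e^(−0.06)·[0.4999·0.0000 + 0.5001·15.0000] = 7.0641
Node d (S = 98.66): V_d = e^(−0.06)·[0.4999·15.0000 + 0.5001·85.4781] = 47.3172
Node 0 (S = 140): V_0 = e^(−0.06)·[0.4999·7.0641 + 0.5001·47.3172] = 25.6093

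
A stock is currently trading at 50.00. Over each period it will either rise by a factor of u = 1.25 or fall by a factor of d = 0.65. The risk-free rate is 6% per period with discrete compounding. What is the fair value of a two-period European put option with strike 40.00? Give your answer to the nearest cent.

1.68

Risk-neutral probability p = (1 + 0.06 − 0.65)/(1.25 − 0.65) = 0.4100/0.6000 = 0.6833
Terminal stock prices: S_uu = 78.12, S_ud = 40.62, S_dd = 21.13
Terminal payoffs (K − S): max(-38.12, 0) = 0, max(-0.625, 0) = 0, max(18.87, 0) = 18.87
Node u (S = 62.5): V_u = 1/1.06·[0.6833·0.0000 + 0.3167·0.0000] = 0.0000
Node d (S = 32.5): V_d = 1/1.06·[0.6833·0.0000 + 0.3167·18.8750] = 5.6388
Node 0 (S = 50): V_0 = 1/1.06·[0.6833·0.0000 + 0.3167·5.6388] = 1.6845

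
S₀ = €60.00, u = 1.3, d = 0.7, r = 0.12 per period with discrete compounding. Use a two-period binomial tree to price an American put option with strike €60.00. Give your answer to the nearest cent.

Risk-neutral probability p = (1 + 0.12 − 0.7)/(1.3 − 0.7) = 0.4200/0.6000 = 0.7000
Terminal stock prices: S_uu = 101.4, S_ud = 54.6, S_dd = 29.4
Terminal payoffs (K − S): max(-41.4, 0) = 0, max(5.4, 0) = 5.4, max(30.6, 0) = 30.6
Node u (S = 78): continuation = 1/1.12·[0.7000·0.0000 + 0.3000·5.4000] = 1.4464; exercise value = 0.0000 ≤ continuation, so V_u = 1.4464
Node d (S = 42): continuation = 1/1.12·[0.7000·5.4000 + 0.3000·30.6000] = 11.5714; exercise value = 18.0000 > continuation, so V_d = 18.0000 (exercise)
Node 0 (S = 60): continuation = 1/1.12·[0.7000·1.4464 + 0.3000·18.0000] = 5.7254; exercise value = 0.0000 ≤ continuation, so V_0 = 5.7254

€5.73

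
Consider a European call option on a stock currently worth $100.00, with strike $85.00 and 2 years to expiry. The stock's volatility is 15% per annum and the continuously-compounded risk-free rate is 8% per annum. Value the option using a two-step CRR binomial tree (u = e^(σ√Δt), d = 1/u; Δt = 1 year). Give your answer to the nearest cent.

CRR parameters: u = e^(σ√Δt) = e^(0.15·√1) = 1.1618, d = 1/u = 0.8607
Per-period rate: rΔt = 0.08·1 = 0.08, so R = e^0.08 = 1.0833
Risk-neutral probability p = (e^0.08 − 0.8607)/(1.1618 − 0.8607) = 0.2226/0.3011 = 0.7392
Terminal stock prices: S_uu = 135, S_ud = 100, S_dd = 74.08
Terminal payoffs (S − K): max(49.99, 0) = 49.99, max(15, 0) = 15, max(-10.92, 0) = 0
Node u (S = 116.2): V_u = e^(−0.08)·[0.7392·49.9859 + 0.2608·15.0000] = 37.7185
Node d (S = 86.07): V_d = e^(−0.08)·[0.7392·15.0000 + 0.2608·0.0000] = 10.2349
Node 0 (S = 100): V_0 = e^(−0.08)·[0.7392·37.7185 + 0.2608·10.2349] = 28.2008

$28.20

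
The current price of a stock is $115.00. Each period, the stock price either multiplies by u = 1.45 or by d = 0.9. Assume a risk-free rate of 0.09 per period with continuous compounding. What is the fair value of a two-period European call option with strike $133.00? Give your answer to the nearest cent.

$17.84

Risk-neutral probability p = (e^0.09 − 0.9)/(1.45 − 0.9) = 0.1942/0.5500 = 0.3530
Terminal stock prices: S_uu = 241.8, S_ud = 150.1, S_dd = 93.15
Terminal payoffs (S − K): max(108.8, 0) = 108.8, max(17.08, 0) = 17.08, max(-39.85, 0) = 0
Node u (S = 166.8): V_u = e^(−0.09)·[0.3530·108.7875 + 0.6470·17.0750] = 45.1972
Node d (S = 103.5): V_d = e^(−0.09)·[0.3530·17.0750 + 0.6470·0.0000] = 5.5094
Node 0 (S = 115): V_0 = e^(−0.09)·[0.3530·45.1972 + 0.6470·5.5094] = 17.8408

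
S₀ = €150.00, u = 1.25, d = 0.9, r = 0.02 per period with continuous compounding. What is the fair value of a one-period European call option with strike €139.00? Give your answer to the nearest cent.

€16.33

Risk-neutral probability p = (e^0.02 − 0.9)/(1.25 − 0.9) = 0.1202/0.3500 = 0.3434
Terminal stock prices: S_u = 187.5, S_d = 135
Terminal payoffs (S − K): max(48.5, 0) = 48.5, max(-4, 0) = 0
Node 0 (S = 150): V_0 = e^(−0.02)·[0.3434·48.5000 + 0.6566·0.0000] = 16.3267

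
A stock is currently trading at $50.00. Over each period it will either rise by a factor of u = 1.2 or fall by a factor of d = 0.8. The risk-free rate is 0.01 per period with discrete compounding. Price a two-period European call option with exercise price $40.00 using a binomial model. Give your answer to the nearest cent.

$12.56

Risk-neutral probability p = (1 + 0.01 − 0.8)/(1.2 − 0.8) = 0.2100/0.4000 = 0.5250
Terminal stock prices: S_uu = 72, S_ud = 48, S_dd = 32
Terminal payoffs (S − K): max(32, 0) = 32, max(8, 0) = 8, max(-8, 0) = 0
Node u (S = 60): V_u = 1/1.01·[0.5250·32.0000 + 0.4750·8.0000] = 20.3960
Node d (S = 40): V_d = 1/1.01·[0.5250·8.0000 + 0.4750·0.0000] = 4.1584
Node 0 (S = 50): V_0 = 1/1.01·[0.5250·20.3960 + 0.4750·4.1584] = 12.5576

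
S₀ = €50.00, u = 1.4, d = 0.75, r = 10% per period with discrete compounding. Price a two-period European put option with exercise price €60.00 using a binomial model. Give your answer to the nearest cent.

€8.69

Risk-neutral probability p = (1 + 0.1 − 0.75)/(1.4 − 0.75) = 0.3500/0.6500 = 0.5385
Terminal stock prices: S_uu = 98, S_ud = 52.5, S_dd = 28.12
Terminal payoffs (K − S): max(-38, 0) = 0, max(7.5, 0) = 7.5, max(31.88, 0) = 31.88
Node u (S = 70): V_u = 1/1.1·[0.5385·0.0000 + 0.4615·7.5000] = 3.1469
Node d (S = 37.5): V_d = 1/1.1·[0.5385·7.5000 + 0.4615·31.8750] = 17.0455
Node 0 (S = 50): V_0 = 1/1.1·[0.5385·3.1469 + 0.4615·17.0455] = 8.6924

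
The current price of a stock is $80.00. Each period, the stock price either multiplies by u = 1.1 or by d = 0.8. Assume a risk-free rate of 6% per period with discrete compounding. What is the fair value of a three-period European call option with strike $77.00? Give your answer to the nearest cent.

$16.22

Risk-neutral probability p = (1 + 0.06 − 0.8)/(1.1 − 0.8) = 0.2600/0.3000 = 0.8667
Terminal stock prices: S_uuu = 106.5, S_uud = 77.44, S_udd = 56.32, S_ddd = 40.96
Terminal payoffs (S − K): max(29.48, 0) = 29.48, max(0.44, 0) = 0.44, max(-20.68, 0) = 0, max(-36.04, 0) = 0
Node uu (S = 96.8): V_uu = 1/1.06·[0.8667·29.4800 + 0.1333·0.4400] = 24.1585
Node ud (S = 70.4): V_ud = 1/1.06·[0.8667·0.4400 + 0.1333·0.0000] = 0.3597
Node dd (S = 51.2): V_dd = 1/1.06·[0.8667·0.0000 + 0.1333·0.0000] = 0.0000
Node u (S = 88): V_u = 1/1.06·[0.8667·24.1585 + 0.1333·0.3597] = 19.7975
Node d (S = 64): V_d = 1/1.06·[0.8667·0.3597 + 0.1333·0.0000] = 0.2941
Node 0 (S = 80): V_0 = 1/1.06·[0.8667·19.7975 + 0.1333·0.2941] = 16.2236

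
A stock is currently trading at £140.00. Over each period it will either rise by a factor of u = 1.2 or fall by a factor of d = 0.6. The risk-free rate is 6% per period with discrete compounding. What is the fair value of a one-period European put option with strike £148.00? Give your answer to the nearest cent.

Risk-neutral probability p = (1 + 0.06 − 0.6)/(1.2 − 0.6) = 0.4600/0.6000 = 0.7667
Terminal stock prices: S_u = 168, S_d = 84
Terminal payoffs (K − S): max(-20, 0) = 0, max(64, 0) = 64
Node 0 (S = 140): V_0 = 1/1.06·[0.7667·0.0000 + 0.2333·64.0000] = 14.0881

£14.09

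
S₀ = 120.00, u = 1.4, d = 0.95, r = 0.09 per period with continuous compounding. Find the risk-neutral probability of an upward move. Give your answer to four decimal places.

p = 0.3204

Risk-neutral probability p = (e^0.09 − 0.95)/(1.4 − 0.95) = 0.1442/0.4500 = 0.3204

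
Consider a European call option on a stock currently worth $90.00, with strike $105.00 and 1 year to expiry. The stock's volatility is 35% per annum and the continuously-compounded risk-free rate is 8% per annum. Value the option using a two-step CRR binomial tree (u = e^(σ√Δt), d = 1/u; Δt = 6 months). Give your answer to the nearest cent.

$10.65

CRR parameters: u = e^(σ√Δt) = e^(0.35·√0.5) = 1.2808, d = 1/u = 0.7808
Per-period rate: rΔt = 0.08·0.5 = 0.04, so R = e^0.04 = 1.0408
Risk-neutral probability p = (e^0.04 − 0.7808)/(1.2808 − 0.7808) = 0.2601/0.5000 = 0.5201
Terminal stock prices: S_uu = 147.6, S_ud = 90, S_dd = 54.86
Terminal payoffs (S − K): max(42.64, 0) = 42.64, max(-15, 0) = 0, max(-50.14, 0) = 0
Node u (S = 115.3): V_u = e^(−0.04)·[0.5201·42.6411 + 0.4799·0.0000] = 21.3063
Node d (S = 70.27): V_d = e^(−0.04)·[0.5201·0.0000 + 0.4799·0.0000] = 0.0000
Node 0 (S = 90): V_0 = e^(−0.04)·[0.5201·21.3063 + 0.4799·0.0000] = 10.6460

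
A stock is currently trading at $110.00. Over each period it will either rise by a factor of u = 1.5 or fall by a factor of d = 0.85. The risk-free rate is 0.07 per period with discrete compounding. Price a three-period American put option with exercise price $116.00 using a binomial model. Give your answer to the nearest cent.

$13.96

Risk-neutral probability p = (1 + 0.07 − 0.85)/(1.5 − 0.85) = 0.2200/0.6500 = 0.3385
Terminal stock prices: S_uuu = 371.2, S_uud = 210.4, S_udd = 119.2, S_ddd = 67.55
Terminal payoffs (K − S): max(-255.2, 0) = 0, max(-94.38, 0) = 0, max(-3.212, 0) = 0, max(48.45, 0) = 48.45
Node uu (S = 247.5): continuation = 1/1.07·[0.3385·0.0000 + 0.6615·0.0000] = 0.0000; exercise value = 0.0000 ≤ continuation, so V_uu = 0.0000
Node ud (S = 140.2): continuation = 1/1.07·[0.3385·0.0000 + 0.6615·0.0000] = 0.0000; exercise value = 0.0000 ≤ continuation, so V_ud = 0.0000
Node dd (S = 79.47): continuation = 1/1.07·[0.3385·0.0000 + 0.6615·48.4463] = 29.9524; exercise value = 36.5250 > continuation, so V_dd = 36.5250 (exercise)
Node u (S = 165): continuation = 1/1.07·[0.3385·0.0000 + 0.6615·0.0000] = 0.0000; exercise value = 0.0000 ≤ continuation, so V_u = 0.0000
Node d (S = 93.5): continuation = 1/1.07·[0.3385·0.0000 + 0.6615·36.5250] = 22.5820; exercise value = 22.5000 ≤ continuation, so V_d = 22.5820
Node 0 (S = 110): continuation = 1/1.07·[0.3385·0.0000 + 0.6615·22.5820] = 13.9615; exercise value = 6.0000 ≤ continuation, so V_0 = 13.9615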